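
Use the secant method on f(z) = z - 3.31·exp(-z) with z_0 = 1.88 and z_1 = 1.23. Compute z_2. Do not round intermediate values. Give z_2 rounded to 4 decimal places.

f(z_0) = 1.374927, f(z_1) = 0.262512
z_2 = 1.230000 - (0.262512)·(1.230000 - 1.880000)/(0.262512 - (1.374927)) = 1.076611; f(z_2) = -0.051267

1.0766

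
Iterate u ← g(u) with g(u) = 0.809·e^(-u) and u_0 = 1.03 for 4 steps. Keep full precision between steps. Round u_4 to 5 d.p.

0.52035

u_1 = g(1.030000) = 0.288819
u_2 = g(0.288819) = 0.606061
u_3 = g(0.606061) = 0.441306
u_4 = g(0.441306) = 0.520346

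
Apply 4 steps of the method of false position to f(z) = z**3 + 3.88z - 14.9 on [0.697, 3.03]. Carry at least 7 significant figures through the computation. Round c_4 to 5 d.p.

False-position update: c = (a·f(b) − b·f(a))/(f(b) − f(a)); replace the endpoint whose sign matches f(c).
f(0.697000) = -11.857031, f(3.030000) = 24.674527
step 1: c = 1.454221, f(c) = -6.182299 < 0 → new bracket [1.454221, 3.030000]
step 2: c = 1.769935, f(c) = -2.488031 < 0 → new bracket [1.769935, 3.030000]
step 3: c = 1.885354, f(c) = -0.883221 < 0 → new bracket [1.885354, 3.030000]
step 4: c = 1.924911, f(c) = -0.299012 < 0 → new bracket [1.924911, 3.030000]

1.92491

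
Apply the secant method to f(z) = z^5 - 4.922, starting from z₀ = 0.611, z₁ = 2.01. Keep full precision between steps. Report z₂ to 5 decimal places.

f(z_0) = -4.836846, f(z_1) = 27.886040
z_2 = 2.010000 - (27.886040)·(2.010000 - 0.611000)/(27.886040 - (-4.836846)) = 0.817789; f(z_2) = -4.556230

0.81779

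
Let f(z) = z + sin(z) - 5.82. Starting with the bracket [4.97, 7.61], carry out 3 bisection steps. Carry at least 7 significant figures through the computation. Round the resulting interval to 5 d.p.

[5.96000, 6.29000]

f(4.970000) = -1.817001, f(7.610000) = 2.760384 (opposite signs)
step 1: m = 6.290000, f(m) = 0.476815 > 0 → root in [4.970000, 6.290000]
step 2: m = 5.630000, f(m) = -0.797719 < 0 → root in [5.630000, 6.290000]
step 3: m = 5.960000, f(m) = -0.177589 < 0 → root in [5.960000, 6.290000]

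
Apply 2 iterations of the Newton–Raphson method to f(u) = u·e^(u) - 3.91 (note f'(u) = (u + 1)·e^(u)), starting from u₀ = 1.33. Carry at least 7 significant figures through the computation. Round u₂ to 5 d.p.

u_0 = 1.330000: f = 1.118788, f' = 8.809831 → u_1 = 1.330000 - (1.118788)/(8.809831) = 1.203007
u_1 = 1.203007: f = 0.096152, f' = 7.336267 → u_2 = 1.203007 - (0.096152)/(7.336267) = 1.189901

1.18990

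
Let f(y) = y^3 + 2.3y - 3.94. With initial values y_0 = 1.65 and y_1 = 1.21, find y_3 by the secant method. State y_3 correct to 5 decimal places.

1.11449

f(y_0) = 4.347125, f(y_1) = 0.614561
y_2 = 1.210000 - (0.614561)·(1.210000 - 1.650000)/(0.614561 - (4.347125)) = 1.137555; f(y_2) = 0.148406
y_3 = 1.137555 - (0.148406)·(1.137555 - 1.210000)/(0.148406 - (0.614561)) = 1.114491; f(y_3) = 0.007626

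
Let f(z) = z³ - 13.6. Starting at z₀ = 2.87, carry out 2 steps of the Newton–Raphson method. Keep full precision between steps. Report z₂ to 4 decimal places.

2.3893

Newton update: z ← z − f(z)/f'(z).
f'(z) = 3z²
z_0 = 2.870000: f = 10.039903, f' = 24.710700 → z_1 = 2.870000 - (10.039903)/(24.710700) = 2.463702
z_1 = 2.463702: f = 1.354250, f' = 18.209486 → z_2 = 2.463702 - (1.354250)/(18.209486) = 2.389332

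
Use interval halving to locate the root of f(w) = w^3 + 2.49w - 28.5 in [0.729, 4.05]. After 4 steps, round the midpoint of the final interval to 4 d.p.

2.7008

f(0.729000) = -26.297370, f(4.050000) = 48.014625 (opposite signs)
step 1: m = 2.389500, f(m) = -8.906792 < 0 → root in [2.389500, 4.050000]
step 2: m = 3.219750, f(m) = 12.895650 > 0 → root in [2.389500, 3.219750]
step 3: m = 2.804625, f(m) = 0.544476 > 0 → root in [2.389500, 2.804625]
step 4: m = 2.597062, f(m) = -4.516820 < 0 → root in [2.597062, 2.804625]
Midpoint of [2.597062, 2.804625] = 2.700844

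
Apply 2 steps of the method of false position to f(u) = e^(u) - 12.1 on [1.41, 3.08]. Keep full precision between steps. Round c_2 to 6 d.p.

f(1.410000) = -8.004045, f(3.080000) = 9.658402
step 1: c = 2.166790, f(c) = -3.369789 < 0 → new bracket [2.166790, 3.080000]
step 2: c = 2.402995, f(c) = -1.043763 < 0 → new bracket [2.402995, 3.080000]

2.402995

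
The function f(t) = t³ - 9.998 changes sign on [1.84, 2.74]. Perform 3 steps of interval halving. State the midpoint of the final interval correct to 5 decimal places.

f(1.840000) = -3.768496, f(2.740000) = 10.572824 (opposite signs)
step 1: m = 2.290000, f(m) = 2.010989 > 0 → root in [1.840000, 2.290000]
step 2: m = 2.065000, f(m) = -1.192375 < 0 → root in [2.065000, 2.290000]
step 3: m = 2.177500, f(m) = 0.326630 > 0 → root in [2.065000, 2.177500]
Midpoint of [2.065000, 2.177500] = 2.121250

2.12125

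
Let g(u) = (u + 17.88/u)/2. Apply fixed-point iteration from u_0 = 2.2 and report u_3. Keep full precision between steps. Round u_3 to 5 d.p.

u_1 = g(2.200000) = 5.163636
u_2 = g(5.163636) = 4.313156
u_3 = g(4.313156) = 4.229306

4.22931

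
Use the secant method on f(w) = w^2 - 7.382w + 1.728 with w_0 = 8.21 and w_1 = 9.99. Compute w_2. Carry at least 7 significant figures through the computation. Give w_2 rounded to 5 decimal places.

f(w_0) = 8.525880, f(w_1) = 27.781920
w_2 = 9.990000 - (27.781920)·(9.990000 - 8.210000)/(27.781920 - (8.525880)) = 7.421880; f(w_2) = 2.023986

7.42188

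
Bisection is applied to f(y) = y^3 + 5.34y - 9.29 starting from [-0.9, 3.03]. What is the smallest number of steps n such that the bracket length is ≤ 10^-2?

9

Initial width b − a = 3.03 − -0.9 = 3.930000.
After n steps the width is (b−a)/2^n; need (b−a)/2^n ≤ 10^-2.
So n ≥ log₂(3.930000/10^-2) = log₂(393.0000) ≈ 8.6184.
Hence n = 9.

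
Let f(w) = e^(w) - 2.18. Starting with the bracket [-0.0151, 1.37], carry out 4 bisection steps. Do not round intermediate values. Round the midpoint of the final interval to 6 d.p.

f(-0.015100) = -1.194987, f(1.370000) = 1.755351 (opposite signs)
step 1: m = 0.677450, f(m) = -0.211149 < 0 → root in [0.677450, 1.370000]
step 2: m = 1.023725, f(m) = 0.603544 > 0 → root in [0.677450, 1.023725]
step 3: m = 0.850588, f(m) = 0.161022 > 0 → root in [0.677450, 0.850588]
step 4: m = 0.764019, f(m) = -0.033113 < 0 → root in [0.764019, 0.850588]
Midpoint of [0.764019, 0.850588] = 0.807303

0.807303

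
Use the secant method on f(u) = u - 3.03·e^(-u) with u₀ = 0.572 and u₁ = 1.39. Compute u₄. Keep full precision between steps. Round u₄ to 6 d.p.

Secant update: u_(k+1) = u_k − f(u_k)·(u_k − u_(k-1))/(f(u_k) − f(u_(k-1))).
f(u_0) = -1.138118, f(u_1) = 0.635302
u_2 = 1.390000 - (0.635302)·(1.390000 - 0.572000)/(0.635302 - (-1.138118)) = 1.096963; f(u_2) = 0.085297
u_3 = 1.096963 - (0.085297)·(1.096963 - 1.390000)/(0.085297 - (0.635302)) = 1.051518; f(u_3) = -0.007184
u_4 = 1.051518 - (-0.007184)·(1.051518 - 1.096963)/(-0.007184 - (0.085297)) = 1.055049; f(u_4) = 0.000077

1.055049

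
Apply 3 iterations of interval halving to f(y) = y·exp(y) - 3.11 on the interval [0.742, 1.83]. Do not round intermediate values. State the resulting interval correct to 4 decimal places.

f(0.742000) = -1.551702, f(1.830000) = 8.298013 (opposite signs)
step 1: m = 1.286000, f(m) = 1.543114 > 0 → root in [0.742000, 1.286000]
step 2: m = 1.014000, f(m) = -0.314802 < 0 → root in [1.014000, 1.286000]
step 3: m = 1.150000, f(m) = 0.521922 > 0 → root in [1.014000, 1.150000]

[1.0140, 1.1500]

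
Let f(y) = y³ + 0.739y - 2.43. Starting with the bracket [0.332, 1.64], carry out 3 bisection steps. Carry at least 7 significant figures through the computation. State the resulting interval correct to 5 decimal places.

[1.14950, 1.31300]

f(0.332000) = -2.148058, f(1.640000) = 3.192904 (opposite signs)
step 1: m = 0.986000, f(m) = -0.742761 < 0 → root in [0.986000, 1.640000]
step 2: m = 1.313000, f(m) = 0.803878 > 0 → root in [0.986000, 1.313000]
step 3: m = 1.149500, f(m) = -0.061627 < 0 → root in [1.149500, 1.313000]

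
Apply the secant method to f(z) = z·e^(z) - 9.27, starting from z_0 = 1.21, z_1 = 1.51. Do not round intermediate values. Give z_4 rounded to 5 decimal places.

f(z_0) = -5.212284, f(z_1) = -2.434637
z_2 = 1.510000 - (-2.434637)·(1.510000 - 1.210000)/(-2.434637 - (-5.212284)) = 1.772953; f(z_2) = 1.169531
z_3 = 1.772953 - (1.169531)·(1.772953 - 1.510000)/(1.169531 - (-2.434637)) = 1.687626; f(z_3) = -0.145625
z_4 = 1.687626 - (-0.145625)·(1.687626 - 1.772953)/(-0.145625 - (1.169531)) = 1.697074; f(z_4) = -0.007441

1.69707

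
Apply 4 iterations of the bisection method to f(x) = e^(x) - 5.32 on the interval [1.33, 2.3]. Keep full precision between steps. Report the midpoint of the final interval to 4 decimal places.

1.6634

f(1.330000) = -1.538957, f(2.300000) = 4.654182 (opposite signs)
step 1: m = 1.815000, f(m) = 0.821076 > 0 → root in [1.330000, 1.815000]
step 2: m = 1.572500, f(m) = -0.501320 < 0 → root in [1.572500, 1.815000]
step 3: m = 1.693750, f(m) = 0.119842 > 0 → root in [1.572500, 1.693750]
step 4: m = 1.633125, f(m) = -0.200151 < 0 → root in [1.633125, 1.693750]
Midpoint of [1.633125, 1.693750] = 1.663438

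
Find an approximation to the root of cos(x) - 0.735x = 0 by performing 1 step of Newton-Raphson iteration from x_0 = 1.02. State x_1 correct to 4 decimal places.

f'(x) = -sin(x) - 0.735
x_0 = 1.020000: f = -0.226334, f' = -1.587108 → x_1 = 1.020000 - (-0.226334)/(-1.587108) = 0.877392

0.8774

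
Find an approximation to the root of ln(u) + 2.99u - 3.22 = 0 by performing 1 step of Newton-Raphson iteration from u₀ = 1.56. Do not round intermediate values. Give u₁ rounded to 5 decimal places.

1.03974

f'(u) = 1/u + 2.99
u_0 = 1.560000: f = 1.889086, f' = 3.631026 → u_1 = 1.560000 - (1.889086)/(3.631026) = 1.039738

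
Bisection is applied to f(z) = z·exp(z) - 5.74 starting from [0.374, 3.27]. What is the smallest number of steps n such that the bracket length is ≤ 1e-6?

Initial width b − a = 3.27 − 0.374 = 2.896000.
After n steps the width is (b−a)/2^n; need (b−a)/2^n ≤ 1e-6.
So n ≥ log₂(2.896000/1e-6) = log₂(2896000.0000) ≈ 21.4656.
Hence n = 22.

22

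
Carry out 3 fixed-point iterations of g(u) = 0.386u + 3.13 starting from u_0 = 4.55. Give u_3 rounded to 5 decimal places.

u_1 = g(4.550000) = 4.886300
u_2 = g(4.886300) = 5.016112
u_3 = g(5.016112) = 5.066219

5.06622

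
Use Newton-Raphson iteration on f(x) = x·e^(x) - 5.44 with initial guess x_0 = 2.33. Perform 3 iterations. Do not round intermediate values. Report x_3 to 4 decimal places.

Newton update: x ← x − f(x)/f'(x).
f'(x) = (x + 1)·e^(x)
x_0 = 2.330000: f = 18.507604, f' = 34.225545 → x_1 = 2.330000 - (18.507604)/(34.225545) = 1.789246
x_1 = 1.789246: f = 5.268525, f' = 16.693463 → x_2 = 1.789246 - (5.268525)/(16.693463) = 1.473642
x_2 = 1.473642: f = 0.992599, f' = 10.797702 → x_3 = 1.473642 - (0.992599)/(10.797702) = 1.381715

1.3817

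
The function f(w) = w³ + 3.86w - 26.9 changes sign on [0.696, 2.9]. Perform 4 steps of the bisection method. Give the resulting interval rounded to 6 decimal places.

f(0.696000) = -23.876286, f(2.900000) = 8.683000 (opposite signs)
step 1: m = 1.798000, f(m) = -14.147138 < 0 → root in [1.798000, 2.900000]
step 2: m = 2.349000, f(m) = -4.871545 < 0 → root in [2.349000, 2.900000]
step 3: m = 2.624500, f(m) = 1.308127 > 0 → root in [2.349000, 2.624500]
step 4: m = 2.486750, f(m) = -1.923268 < 0 → root in [2.486750, 2.624500]

[2.486750, 2.624500]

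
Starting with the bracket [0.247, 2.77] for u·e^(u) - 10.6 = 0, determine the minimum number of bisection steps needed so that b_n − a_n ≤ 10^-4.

15

Initial width b − a = 2.77 − 0.247 = 2.523000.
After n steps the width is (b−a)/2^n; need (b−a)/2^n ≤ 10^-4.
So n ≥ log₂(2.523000/10^-4) = log₂(25230.0000) ≈ 14.6229.
Hence n = 15.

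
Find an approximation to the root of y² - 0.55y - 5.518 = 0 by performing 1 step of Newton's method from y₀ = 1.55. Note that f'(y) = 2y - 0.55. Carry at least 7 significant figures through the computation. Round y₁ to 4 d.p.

3.1061

Newton update: y ← y − f(y)/f'(y).
y_0 = 1.550000: f = -3.968000, f' = 2.550000 → y_1 = 1.550000 - (-3.968000)/(2.550000) = 3.106078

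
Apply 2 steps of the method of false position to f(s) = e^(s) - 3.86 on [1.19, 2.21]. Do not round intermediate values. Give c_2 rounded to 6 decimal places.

False-position update: c = (a·f(b) − b·f(a))/(f(b) − f(a)); replace the endpoint whose sign matches f(c).
f(1.190000) = -0.572919, f(2.210000) = 5.255716
step 1: c = 1.290260, f(c) = -0.226270 < 0 → new bracket [1.290260, 2.210000]
step 2: c = 1.328222, f(c) = -0.085673 < 0 → new bracket [1.328222, 2.210000]

1.328222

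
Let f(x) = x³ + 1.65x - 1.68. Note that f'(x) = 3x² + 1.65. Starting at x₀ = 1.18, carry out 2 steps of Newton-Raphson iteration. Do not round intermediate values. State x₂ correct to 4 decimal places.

Newton update: x ← x − f(x)/f'(x).
x_0 = 1.180000: f = 1.910032, f' = 5.827200 → x_1 = 1.180000 - (1.910032)/(5.827200) = 0.852221
x_1 = 0.852221: f = 0.345117, f' = 3.828843 → x_2 = 0.852221 - (0.345117)/(3.828843) = 0.762085

0.7621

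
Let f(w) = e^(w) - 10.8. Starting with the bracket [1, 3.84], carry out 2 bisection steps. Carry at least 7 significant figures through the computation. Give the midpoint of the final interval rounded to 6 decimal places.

f(1.000000) = -8.081718, f(3.840000) = 35.725474 (opposite signs)
step 1: m = 2.420000, f(m) = 0.445859 > 0 → root in [1.000000, 2.420000]
step 2: m = 1.710000, f(m) = -5.271039 < 0 → root in [1.710000, 2.420000]
Midpoint of [1.710000, 2.420000] = 2.065000

2.065000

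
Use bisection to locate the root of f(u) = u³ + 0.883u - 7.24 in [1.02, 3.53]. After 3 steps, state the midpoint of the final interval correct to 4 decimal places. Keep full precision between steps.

f(1.020000) = -5.278132, f(3.530000) = 39.863967 (opposite signs)
step 1: m = 2.275000, f(m) = 6.543372 > 0 → root in [1.020000, 2.275000]
step 2: m = 1.647500, f(m) = -1.313520 < 0 → root in [1.647500, 2.275000]
step 3: m = 1.961250, f(m) = 2.035735 > 0 → root in [1.647500, 1.961250]
Midpoint of [1.647500, 1.961250] = 1.804375

1.8044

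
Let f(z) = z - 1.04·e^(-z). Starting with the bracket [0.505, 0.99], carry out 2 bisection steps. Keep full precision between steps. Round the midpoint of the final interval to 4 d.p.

f(0.505000) = -0.122646, f(0.990000) = 0.603560 (opposite signs)
step 1: m = 0.747500, f(m) = 0.255009 > 0 → root in [0.505000, 0.747500]
step 2: m = 0.626250, f(m) = 0.070274 > 0 → root in [0.505000, 0.626250]
Midpoint of [0.505000, 0.626250] = 0.565625

0.5656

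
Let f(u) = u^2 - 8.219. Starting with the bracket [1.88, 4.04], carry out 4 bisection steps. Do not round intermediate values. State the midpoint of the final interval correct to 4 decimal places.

2.8925

f(1.880000) = -4.684600, f(4.040000) = 8.102600 (opposite signs)
step 1: m = 2.960000, f(m) = 0.542600 > 0 → root in [1.880000, 2.960000]
step 2: m = 2.420000, f(m) = -2.362600 < 0 → root in [2.420000, 2.960000]
step 3: m = 2.690000, f(m) = -0.982900 < 0 → root in [2.690000, 2.960000]
step 4: m = 2.825000, f(m) = -0.238375 < 0 → root in [2.825000, 2.960000]
Midpoint of [2.825000, 2.960000] = 2.892500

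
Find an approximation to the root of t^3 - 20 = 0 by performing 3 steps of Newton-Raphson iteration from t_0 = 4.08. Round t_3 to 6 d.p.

2.715336

f'(t) = 3t^2
t_0 = 4.080000: f = 47.917312, f' = 49.939200 → t_1 = 4.080000 - (47.917312)/(49.939200) = 3.120487
t_1 = 3.120487: f = 10.385552, f' = 29.212317 → t_2 = 3.120487 - (10.385552)/(29.212317) = 2.764967
t_2 = 2.764967: f = 1.138299, f' = 22.935134 → t_3 = 2.764967 - (1.138299)/(22.935134) = 2.715336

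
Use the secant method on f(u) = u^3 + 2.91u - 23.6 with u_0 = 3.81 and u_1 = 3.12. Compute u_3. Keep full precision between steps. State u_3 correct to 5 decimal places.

f(u_0) = 42.793441, f(u_1) = 15.850528
u_2 = 3.120000 - (15.850528)·(3.120000 - 3.810000)/(15.850528 - (42.793441)) = 2.714073; f(u_2) = 4.290328
u_3 = 2.714073 - (4.290328)·(2.714073 - 3.120000)/(4.290328 - (15.850528)) = 2.563421; f(u_3) = 0.704125

2.56342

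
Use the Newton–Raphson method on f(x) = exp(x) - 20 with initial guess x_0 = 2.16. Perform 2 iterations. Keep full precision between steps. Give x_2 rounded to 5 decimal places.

Newton update: x ← x − f(x)/f'(x).
f'(x) = exp(x)
x_0 = 2.160000: f = -11.328862, f' = 8.671138 → x_1 = 2.160000 - (-11.328862)/(8.671138) = 3.466502
x_1 = 3.466502: f = 12.024538, f' = 32.024538 → x_2 = 3.466502 - (12.024538)/(32.024538) = 3.091024

3.09102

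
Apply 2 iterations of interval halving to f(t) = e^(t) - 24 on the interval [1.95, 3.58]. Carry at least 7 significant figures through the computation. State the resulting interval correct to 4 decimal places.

[3.1725, 3.5800]

f(1.950000) = -16.971312, f(3.580000) = 11.873541 (opposite signs)
step 1: m = 2.765000, f(m) = -8.120960 < 0 → root in [2.765000, 3.580000]
step 2: m = 3.172500, f(m) = -0.132922 < 0 → root in [3.172500, 3.580000]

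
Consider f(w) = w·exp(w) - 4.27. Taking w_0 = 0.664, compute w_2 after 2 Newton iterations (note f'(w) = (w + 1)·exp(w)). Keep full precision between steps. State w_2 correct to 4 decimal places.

1.3108

w_0 = 0.664000: f = -2.980149, f' = 3.232398 → w_1 = 0.664000 - (-2.980149)/(3.232398) = 1.585962
w_1 = 1.585962: f = 3.475820, f' = 12.629809 → w_2 = 1.585962 - (3.475820)/(12.629809) = 1.310754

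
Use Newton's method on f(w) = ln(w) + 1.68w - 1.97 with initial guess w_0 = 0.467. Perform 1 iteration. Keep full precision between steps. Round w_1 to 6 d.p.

Newton update: w ← w − f(w)/f'(w).
f'(w) = 1/w + 1.68
w_0 = 0.467000: f = -1.946866, f' = 3.821328 → w_1 = 0.467000 - (-1.946866)/(3.821328) = 0.976474

0.976474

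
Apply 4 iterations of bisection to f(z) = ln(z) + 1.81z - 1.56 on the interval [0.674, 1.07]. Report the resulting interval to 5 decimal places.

f(0.674000) = -0.734585, f(1.070000) = 0.444359 (opposite signs)
step 1: m = 0.872000, f(m) = -0.118646 < 0 → root in [0.872000, 1.070000]
step 2: m = 0.971000, f(m) = 0.168081 > 0 → root in [0.872000, 0.971000]
step 3: m = 0.921500, f(m) = 0.026162 > 0 → root in [0.872000, 0.921500]
step 4: m = 0.896750, f(m) = -0.045861 < 0 → root in [0.896750, 0.921500]

[0.89675, 0.92150]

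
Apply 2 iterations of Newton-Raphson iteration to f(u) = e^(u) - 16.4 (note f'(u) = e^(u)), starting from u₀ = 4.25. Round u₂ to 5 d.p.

Newton update: u ← u − f(u)/f'(u).
u_0 = 4.250000: f = 53.705412, f' = 70.105412 → u_1 = 4.250000 - (53.705412)/(70.105412) = 3.483933
u_1 = 3.483933: f = 16.187652, f' = 32.587652 → u_2 = 3.483933 - (16.187652)/(32.587652) = 2.987192

2.98719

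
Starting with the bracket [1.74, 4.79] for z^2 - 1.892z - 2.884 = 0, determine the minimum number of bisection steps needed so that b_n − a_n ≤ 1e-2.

Initial width b − a = 4.79 − 1.74 = 3.050000.
After n steps the width is (b−a)/2^n; need (b−a)/2^n ≤ 1e-2.
So n ≥ log₂(3.050000/1e-2) = log₂(305.0000) ≈ 8.2527.
Hence n = 9.

9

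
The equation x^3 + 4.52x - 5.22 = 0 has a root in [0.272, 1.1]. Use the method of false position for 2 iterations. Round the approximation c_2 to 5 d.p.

f(0.272000) = -3.970436, f(1.100000) = 1.083000
step 1: c = 0.922552, f(c) = -0.264881 < 0 → new bracket [0.922552, 1.100000]
step 2: c = 0.957423, f(c) = -0.014816 < 0 → new bracket [0.957423, 1.100000]

0.95742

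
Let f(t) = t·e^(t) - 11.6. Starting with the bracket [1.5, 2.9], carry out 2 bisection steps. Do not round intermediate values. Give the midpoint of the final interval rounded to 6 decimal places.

1.675000

f(1.500000) = -4.877466, f(2.900000) = 41.105022 (opposite signs)
step 1: m = 2.200000, f(m) = 8.255030 > 0 → root in [1.500000, 2.200000]
step 2: m = 1.850000, f(m) = 0.165666 > 0 → root in [1.500000, 1.850000]
Midpoint of [1.500000, 1.850000] = 1.675000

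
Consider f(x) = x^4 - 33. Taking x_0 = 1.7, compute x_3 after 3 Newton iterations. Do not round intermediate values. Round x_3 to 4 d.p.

2.4078

f'(x) = 4x^3
x_0 = 1.700000: f = -24.647900, f' = 19.652000 → x_1 = 1.700000 - (-24.647900)/(19.652000) = 2.954218
x_1 = 2.954218: f = 43.167622, f' = 103.130658 → x_2 = 2.954218 - (43.167622)/(103.130658) = 2.535646
x_2 = 2.535646: f = 8.338494, f' = 65.211769 → x_3 = 2.535646 - (8.338494)/(65.211769) = 2.407778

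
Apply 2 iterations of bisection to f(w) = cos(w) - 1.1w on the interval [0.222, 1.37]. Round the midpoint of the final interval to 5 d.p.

f(0.222000) = 0.731259, f(1.370000) = -1.307550 (opposite signs)
step 1: m = 0.796000, f(m) = -0.176029 < 0 → root in [0.222000, 0.796000]
step 2: m = 0.509000, f(m) = 0.313332 > 0 → root in [0.509000, 0.796000]
Midpoint of [0.509000, 0.796000] = 0.652500

0.65250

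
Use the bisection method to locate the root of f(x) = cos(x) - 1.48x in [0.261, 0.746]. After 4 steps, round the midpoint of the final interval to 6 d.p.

f(0.261000) = 0.579852, f(0.746000) = -0.369670 (opposite signs)
step 1: m = 0.503500, f(m) = 0.130719 > 0 → root in [0.503500, 0.746000]
step 2: m = 0.624750, f(m) = -0.113521 < 0 → root in [0.503500, 0.624750]
step 3: m = 0.564125, f(m) = 0.010152 > 0 → root in [0.564125, 0.624750]
step 4: m = 0.594437, f(m) = -0.051304 < 0 → root in [0.564125, 0.594437]
Midpoint of [0.564125, 0.594437] = 0.579281

0.579281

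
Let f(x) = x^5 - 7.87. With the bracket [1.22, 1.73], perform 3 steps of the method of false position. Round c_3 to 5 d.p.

1.50510

False-position update: c = (a·f(b) − b·f(a))/(f(b) − f(a)); replace the endpoint whose sign matches f(c).
f(1.220000) = -5.167292, f(1.730000) = 7.626389
step 1: c = 1.425986, f(c) = -1.973745 < 0 → new bracket [1.425986, 1.730000]
step 2: c = 1.488490, f(c) = -0.563162 < 0 → new bracket [1.488490, 1.730000]
step 3: c = 1.505098, f(c) = -0.146338 < 0 → new bracket [1.505098, 1.730000]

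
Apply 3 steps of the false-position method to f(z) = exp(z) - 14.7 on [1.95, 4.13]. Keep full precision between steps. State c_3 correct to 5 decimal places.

2.54634

f(1.950000) = -7.671312, f(4.130000) = 47.477923
step 1: c = 2.253240, f(c) = -5.181473 < 0 → new bracket [2.253240, 4.130000]
step 2: c = 2.437906, f(c) = -3.250961 < 0 → new bracket [2.437906, 4.130000]
step 3: c = 2.546344, f(c) = -1.939638 < 0 → new bracket [2.546344, 4.130000]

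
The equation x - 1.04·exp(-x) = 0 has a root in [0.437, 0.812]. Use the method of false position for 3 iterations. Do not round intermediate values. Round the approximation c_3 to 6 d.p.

0.581455

f(0.437000) = -0.234810, f(0.812000) = 0.350272
step 1: c = 0.587498, f(c) = 0.009554 > 0 → new bracket [0.437000, 0.587498]
step 2: c = 0.581614, f(c) = 0.000259 > 0 → new bracket [0.437000, 0.581614]
step 3: c = 0.581455, f(c) = 0.000007 > 0 → new bracket [0.437000, 0.581455]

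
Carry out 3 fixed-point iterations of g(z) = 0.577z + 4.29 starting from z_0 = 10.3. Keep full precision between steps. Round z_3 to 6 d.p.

10.172226

z_1 = g(10.300000) = 10.233100
z_2 = g(10.233100) = 10.194499
z_3 = g(10.194499) = 10.172226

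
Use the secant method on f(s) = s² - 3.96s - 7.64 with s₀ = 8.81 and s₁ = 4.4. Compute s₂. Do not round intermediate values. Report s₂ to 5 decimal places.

f(s_0) = 35.088500, f(s_1) = -5.704000
s_2 = 4.400000 - (-5.704000)·(4.400000 - 8.810000)/(-5.704000 - (35.088500)) = 5.016649; f(s_2) = -2.339165

5.01665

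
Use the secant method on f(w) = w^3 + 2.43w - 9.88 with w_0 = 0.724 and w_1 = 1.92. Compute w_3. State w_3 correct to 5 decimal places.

1.76734

Secant update: w_(k+1) = w_k − f(w_k)·(w_k − w_(k-1))/(f(w_k) − f(w_(k-1))).
f(w_0) = -7.741177, f(w_1) = 1.863488
w_2 = 1.920000 - (1.863488)·(1.920000 - 0.724000)/(1.863488 - (-7.741177)) = 1.687953; f(w_2) = -0.968981
w_3 = 1.687953 - (-0.968981)·(1.687953 - 1.920000)/(-0.968981 - (1.863488)) = 1.767336; f(w_3) = -0.065143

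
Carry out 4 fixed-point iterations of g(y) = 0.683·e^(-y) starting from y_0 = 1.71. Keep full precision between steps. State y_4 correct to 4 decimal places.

0.4701

y_1 = g(1.710000) = 0.123531
y_2 = g(0.123531) = 0.603631
y_3 = g(0.603631) = 0.373480
y_4 = g(0.373480) = 0.470133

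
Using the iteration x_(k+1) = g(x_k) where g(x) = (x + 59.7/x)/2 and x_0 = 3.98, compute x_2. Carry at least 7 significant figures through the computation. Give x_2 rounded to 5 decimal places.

x_1 = g(3.980000) = 9.490000
x_2 = g(9.490000) = 7.890416

7.89042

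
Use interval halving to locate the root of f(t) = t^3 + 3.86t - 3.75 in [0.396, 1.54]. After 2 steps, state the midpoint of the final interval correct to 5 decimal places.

0.82500

f(0.396000) = -2.159341, f(1.540000) = 5.846664 (opposite signs)
step 1: m = 0.968000, f(m) = 0.893519 > 0 → root in [0.396000, 0.968000]
step 2: m = 0.682000, f(m) = -0.800265 < 0 → root in [0.682000, 0.968000]
Midpoint of [0.682000, 0.968000] = 0.825000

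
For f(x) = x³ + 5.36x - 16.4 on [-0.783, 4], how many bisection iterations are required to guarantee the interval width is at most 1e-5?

19

Initial width b − a = 4 − -0.783 = 4.783000.
After n steps the width is (b−a)/2^n; need (b−a)/2^n ≤ 1e-5.
So n ≥ log₂(4.783000/1e-5) = log₂(478300.0000) ≈ 18.8676.
Hence n = 19.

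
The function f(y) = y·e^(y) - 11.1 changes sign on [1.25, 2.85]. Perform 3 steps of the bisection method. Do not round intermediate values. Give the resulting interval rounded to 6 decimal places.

f(1.250000) = -6.737071, f(2.850000) = 38.170178 (opposite signs)
step 1: m = 2.050000, f(m) = 4.824197 > 0 → root in [1.250000, 2.050000]
step 2: m = 1.650000, f(m) = -2.508483 < 0 → root in [1.650000, 2.050000]
step 3: m = 1.850000, f(m) = 0.665666 > 0 → root in [1.650000, 1.850000]

[1.650000, 1.850000]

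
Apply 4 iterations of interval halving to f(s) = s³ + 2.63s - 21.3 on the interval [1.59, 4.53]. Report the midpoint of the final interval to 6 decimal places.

f(1.590000) = -13.098621, f(4.530000) = 83.573577 (opposite signs)
step 1: m = 3.060000, f(m) = 15.400416 > 0 → root in [1.590000, 3.060000]
step 2: m = 2.325000, f(m) = -2.617172 < 0 → root in [2.325000, 3.060000]
step 3: m = 2.692500, f(m) = 5.300705 > 0 → root in [2.325000, 2.692500]
step 4: m = 2.508750, f(m) = 1.087650 > 0 → root in [2.325000, 2.508750]
Midpoint of [2.325000, 2.508750] = 2.416875

2.416875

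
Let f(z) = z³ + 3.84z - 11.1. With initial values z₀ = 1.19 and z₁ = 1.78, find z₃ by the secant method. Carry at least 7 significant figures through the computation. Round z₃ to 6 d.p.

Secant update: z_(k+1) = z_k − f(z_k)·(z_k − z_(k-1))/(f(z_k) − f(z_(k-1))).
f(z_0) = -4.845241, f(z_1) = 1.374952
z_2 = 1.780000 - (1.374952)·(1.780000 - 1.190000)/(1.374952 - (-4.845241)) = 1.649583; f(z_2) = -0.276887
z_3 = 1.649583 - (-0.276887)·(1.649583 - 1.780000)/(-0.276887 - (1.374952)) = 1.671444; f(z_3) = -0.012106

1.671444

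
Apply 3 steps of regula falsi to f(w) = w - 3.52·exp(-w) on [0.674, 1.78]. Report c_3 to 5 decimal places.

1.13453

f(0.674000) = -1.120024, f(1.780000) = 1.186394
step 1: c = 1.211087, f(c) = 0.162572 > 0 → new bracket [0.674000, 1.211087]
step 2: c = 1.143010, f(c) = 0.020630 > 0 → new bracket [0.674000, 1.143010]
step 3: c = 1.134527, f(c) = 0.002586 > 0 → new bracket [0.674000, 1.134527]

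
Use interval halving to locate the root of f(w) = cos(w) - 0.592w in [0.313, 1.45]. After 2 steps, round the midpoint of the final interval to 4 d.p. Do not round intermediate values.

f(0.313000) = 0.766118, f(1.450000) = -0.737897 (opposite signs)
step 1: m = 0.881500, f(m) = 0.114146 > 0 → root in [0.881500, 1.450000]
step 2: m = 1.165750, f(m) = -0.296063 < 0 → root in [0.881500, 1.165750]
Midpoint of [0.881500, 1.165750] = 1.023625

1.0236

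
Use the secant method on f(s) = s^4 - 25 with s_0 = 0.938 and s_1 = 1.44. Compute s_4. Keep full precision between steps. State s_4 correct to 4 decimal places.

1.7467

f(s_0) = -24.225875, f(s_1) = -20.700183
s_2 = 1.440000 - (-20.700183)·(1.440000 - 0.938000)/(-20.700183 - (-24.225875)) = 4.387363; f(s_2) = 345.522159
s_3 = 4.387363 - (345.522159)·(4.387363 - 1.440000)/(345.522159 - (-20.700183)) = 1.606595; f(s_3) = -18.337671
s_4 = 1.606595 - (-18.337671)·(1.606595 - 4.387363)/(-18.337671 - (345.522159)) = 1.746739; f(s_4) = -15.690797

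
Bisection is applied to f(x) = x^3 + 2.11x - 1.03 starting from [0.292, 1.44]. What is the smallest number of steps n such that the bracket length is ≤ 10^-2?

Initial width b − a = 1.44 − 0.292 = 1.148000.
After n steps the width is (b−a)/2^n; need (b−a)/2^n ≤ 10^-2.
So n ≥ log₂(1.148000/10^-2) = log₂(114.8000) ≈ 6.8430.
Hence n = 7.

7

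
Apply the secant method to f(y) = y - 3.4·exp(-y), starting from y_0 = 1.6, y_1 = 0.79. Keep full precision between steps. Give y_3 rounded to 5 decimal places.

1.11854

f(y_0) = 0.913552, f(y_1) = -0.753072
y_2 = 0.790000 - (-0.753072)·(0.790000 - 1.600000)/(-0.753072 - (0.913552)) = 1.156002; f(y_2) = 0.085880
y_3 = 1.156002 - (0.085880)·(1.156002 - 0.790000)/(0.085880 - (-0.753072)) = 1.118536; f(y_3) = 0.007560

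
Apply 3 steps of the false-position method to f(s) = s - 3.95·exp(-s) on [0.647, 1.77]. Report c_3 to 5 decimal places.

False-position update: c = (a·f(b) − b·f(a))/(f(b) − f(a)); replace the endpoint whose sign matches f(c).
f(0.647000) = -1.421276, f(1.770000) = 1.097185
step 1: c = 1.280757, f(c) = 0.183342 > 0 → new bracket [0.647000, 1.280757]
step 2: c = 1.208345, f(c) = 0.028515 > 0 → new bracket [0.647000, 1.208345]
step 3: c = 1.197304, f(c) = 0.004376 > 0 → new bracket [0.647000, 1.197304]

1.19730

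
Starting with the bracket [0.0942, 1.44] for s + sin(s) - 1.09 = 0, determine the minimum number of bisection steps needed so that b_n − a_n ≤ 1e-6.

Initial width b − a = 1.44 − 0.0942 = 1.345800.
After n steps the width is (b−a)/2^n; need (b−a)/2^n ≤ 1e-6.
So n ≥ log₂(1.345800/1e-6) = log₂(1345800.0000) ≈ 20.3600.
Hence n = 21.

21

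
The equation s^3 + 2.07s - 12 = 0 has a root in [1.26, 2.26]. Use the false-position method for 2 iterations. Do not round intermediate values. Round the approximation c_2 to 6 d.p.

f(1.260000) = -7.391424, f(2.260000) = 4.221376
step 1: c = 1.896489, f(c) = -1.253217 < 0 → new bracket [1.896489, 2.260000]
step 2: c = 1.979702, f(c) = -0.143123 < 0 → new bracket [1.979702, 2.260000]

1.979702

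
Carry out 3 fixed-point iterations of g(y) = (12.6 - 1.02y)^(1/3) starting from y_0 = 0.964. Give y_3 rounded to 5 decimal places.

y_1 = g(0.964000) = 2.264789
y_2 = g(2.264789) = 2.175057
y_3 = g(2.175057) = 2.181487

2.18149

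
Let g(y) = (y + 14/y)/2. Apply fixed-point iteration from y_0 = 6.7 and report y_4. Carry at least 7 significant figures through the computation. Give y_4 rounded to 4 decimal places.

3.7417

y_1 = g(6.700000) = 4.394776
y_2 = g(4.394776) = 3.790188
y_3 = g(3.790188) = 3.741968
y_4 = g(3.741968) = 3.741657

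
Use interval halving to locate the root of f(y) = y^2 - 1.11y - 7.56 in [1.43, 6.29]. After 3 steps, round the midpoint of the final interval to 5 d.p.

f(1.430000) = -7.102400, f(6.290000) = 25.022200 (opposite signs)
step 1: m = 3.860000, f(m) = 3.055000 > 0 → root in [1.430000, 3.860000]
step 2: m = 2.645000, f(m) = -3.499925 < 0 → root in [2.645000, 3.860000]
step 3: m = 3.252500, f(m) = -0.591519 < 0 → root in [3.252500, 3.860000]
Midpoint of [3.252500, 3.860000] = 3.556250

3.55625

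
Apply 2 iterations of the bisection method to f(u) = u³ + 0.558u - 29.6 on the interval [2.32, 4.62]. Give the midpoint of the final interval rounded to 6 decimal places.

f(2.320000) = -15.818272, f(4.620000) = 71.589088 (opposite signs)
step 1: m = 3.470000, f(m) = 14.118183 > 0 → root in [2.320000, 3.470000]
step 2: m = 2.895000, f(m) = -3.721523 < 0 → root in [2.895000, 3.470000]
Midpoint of [2.895000, 3.470000] = 3.182500

3.182500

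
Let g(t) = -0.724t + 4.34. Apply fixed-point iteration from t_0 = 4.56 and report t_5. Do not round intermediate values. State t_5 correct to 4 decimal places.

2.1111

t_1 = g(4.560000) = 1.038560
t_2 = g(1.038560) = 3.588083
t_3 = g(3.588083) = 1.742228
t_4 = g(1.742228) = 3.078627
t_5 = g(3.078627) = 2.111074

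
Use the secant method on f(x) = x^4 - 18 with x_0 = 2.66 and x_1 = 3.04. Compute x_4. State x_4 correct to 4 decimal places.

Secant update: x_(k+1) = x_k − f(x_k)·(x_k − x_(k-1))/(f(x_k) − f(x_(k-1))).
f(x_0) = 32.064115, f(x_1) = 67.407171
x_2 = 3.040000 - (67.407171)·(3.040000 - 2.660000)/(67.407171 - (32.064115)) = 2.315254; f(x_2) = 10.733918
x_3 = 2.315254 - (10.733918)·(2.315254 - 3.040000)/(10.733918 - (67.407171)) = 2.177987; f(x_3) = 4.502021
x_4 = 2.177987 - (4.502021)·(2.177987 - 2.315254)/(4.502021 - (10.733918)) = 2.078824; f(x_4) = 0.675432

2.0788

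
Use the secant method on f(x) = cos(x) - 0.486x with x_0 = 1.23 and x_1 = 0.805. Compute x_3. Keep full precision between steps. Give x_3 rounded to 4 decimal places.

1.0410

f(x_0) = -0.263542, f(x_1) = 0.301881
x_2 = 0.805000 - (0.301881)·(0.805000 - 1.230000)/(0.301881 - (-0.263542)) = 1.031909; f(x_2) = 0.011674
x_3 = 1.031909 - (0.011674)·(1.031909 - 0.805000)/(0.011674 - (0.301881)) = 1.041036; f(x_3) = -0.000617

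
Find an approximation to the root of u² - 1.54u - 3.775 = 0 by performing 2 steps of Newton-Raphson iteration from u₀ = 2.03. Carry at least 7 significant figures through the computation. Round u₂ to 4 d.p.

2.8758

f'(u) = 2u - 1.54
u_0 = 2.030000: f = -2.780300, f' = 2.520000 → u_1 = 2.030000 - (-2.780300)/(2.520000) = 3.133294
u_1 = 3.133294: f = 1.217257, f' = 4.726587 → u_2 = 3.133294 - (1.217257)/(4.726587) = 2.875760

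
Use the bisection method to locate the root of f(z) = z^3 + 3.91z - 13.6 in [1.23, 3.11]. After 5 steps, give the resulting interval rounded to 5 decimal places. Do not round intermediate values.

f(1.230000) = -6.929833, f(3.110000) = 28.640331 (opposite signs)
step 1: m = 2.170000, f(m) = 5.103013 > 0 → root in [1.230000, 2.170000]
step 2: m = 1.700000, f(m) = -2.040000 < 0 → root in [1.700000, 2.170000]
step 3: m = 1.935000, f(m) = 1.210925 > 0 → root in [1.700000, 1.935000]
step 4: m = 1.817500, f(m) = -0.489816 < 0 → root in [1.817500, 1.935000]
step 5: m = 1.876250, f(m) = 0.341127 > 0 → root in [1.817500, 1.876250]

[1.81750, 1.87625]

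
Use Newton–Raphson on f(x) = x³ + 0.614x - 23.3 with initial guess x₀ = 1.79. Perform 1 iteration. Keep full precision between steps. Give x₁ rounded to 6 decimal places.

3.400123

f'(x) = 3x² + 0.614
x_0 = 1.790000: f = -16.465601, f' = 10.226300 → x_1 = 1.790000 - (-16.465601)/(10.226300) = 3.400123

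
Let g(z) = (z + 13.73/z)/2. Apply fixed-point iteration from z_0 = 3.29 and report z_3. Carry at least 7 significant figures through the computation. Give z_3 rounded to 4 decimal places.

z_1 = g(3.290000) = 3.731626
z_2 = g(3.731626) = 3.705494
z_3 = g(3.705494) = 3.705401

3.7054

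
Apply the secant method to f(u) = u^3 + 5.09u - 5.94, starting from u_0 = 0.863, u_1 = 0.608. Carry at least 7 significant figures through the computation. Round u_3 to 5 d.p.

f(u_0) = -0.904594, f(u_1) = -2.620524
u_2 = 0.608000 - (-2.620524)·(0.608000 - 0.863000)/(-2.620524 - (-0.904594)) = 0.997429; f(u_2) = 0.129224
u_3 = 0.997429 - (0.129224)·(0.997429 - 0.608000)/(0.129224 - (-2.620524)) = 0.979128; f(u_3) = -0.017555

0.97913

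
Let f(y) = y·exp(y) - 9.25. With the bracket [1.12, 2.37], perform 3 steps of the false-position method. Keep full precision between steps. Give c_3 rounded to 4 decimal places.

1.6577

f(1.120000) = -5.817363, f(2.370000) = 16.102820
step 1: c = 1.451736, f(c) = -3.050335 < 0 → new bracket [1.451736, 2.370000]
step 2: c = 1.597979, f(c) = -1.351144 < 0 → new bracket [1.597979, 2.370000]
step 3: c = 1.657742, f(c) = -0.551082 < 0 → new bracket [1.657742, 2.370000]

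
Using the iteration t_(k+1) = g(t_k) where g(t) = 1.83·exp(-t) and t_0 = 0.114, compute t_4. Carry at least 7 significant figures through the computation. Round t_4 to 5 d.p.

0.50886

t_1 = g(0.114000) = 1.632832
t_2 = g(1.632832) = 0.357537
t_3 = g(0.357537) = 1.279896
t_4 = g(1.279896) = 0.508861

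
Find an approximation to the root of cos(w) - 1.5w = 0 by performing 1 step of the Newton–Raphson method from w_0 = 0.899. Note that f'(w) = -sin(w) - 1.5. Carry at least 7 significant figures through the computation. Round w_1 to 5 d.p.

w_0 = 0.899000: f = -0.726107, f' = -2.282705 → w_1 = 0.899000 - (-0.726107)/(-2.282705) = 0.580909

0.58091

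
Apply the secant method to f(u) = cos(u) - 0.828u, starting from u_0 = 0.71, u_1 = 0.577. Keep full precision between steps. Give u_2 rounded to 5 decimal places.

Secant update: u_(k+1) = u_k − f(u_k)·(u_k − u_(k-1))/(f(u_k) − f(u_(k-1))).
f(u_0) = 0.170482, f(u_1) = 0.360347
u_2 = 0.577000 - (0.360347)·(0.577000 - 0.710000)/(0.360347 - (0.170482)) = 0.829422; f(u_2) = -0.011459

0.82942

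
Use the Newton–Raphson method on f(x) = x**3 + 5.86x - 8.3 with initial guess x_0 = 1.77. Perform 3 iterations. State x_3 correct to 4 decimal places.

f'(x) = 3x**2 + 5.86
x_0 = 1.770000: f = 7.617433, f' = 15.258700 → x_1 = 1.770000 - (7.617433)/(15.258700) = 1.270781
x_1 = 1.270781: f = 1.198941, f' = 10.704653 → x_2 = 1.270781 - (1.198941)/(10.704653) = 1.158779
x_2 = 1.158779: f = 0.046419, f' = 9.888307 → x_3 = 1.158779 - (0.046419)/(9.888307) = 1.154085

1.1541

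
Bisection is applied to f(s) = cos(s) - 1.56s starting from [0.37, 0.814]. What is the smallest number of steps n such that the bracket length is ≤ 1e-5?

16

Initial width b − a = 0.814 − 0.37 = 0.444000.
After n steps the width is (b−a)/2^n; need (b−a)/2^n ≤ 1e-5.
So n ≥ log₂(0.444000/1e-5) = log₂(44400.0000) ≈ 15.4383.
Hence n = 16.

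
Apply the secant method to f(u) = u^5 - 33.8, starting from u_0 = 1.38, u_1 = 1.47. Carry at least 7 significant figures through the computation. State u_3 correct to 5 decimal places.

1.69319

f(u_0) = -28.795100, f(u_1) = -26.935851
u_2 = 1.470000 - (-26.935851)·(1.470000 - 1.380000)/(-26.935851 - (-28.795100)) = 2.773875; f(u_2) = 130.423065
u_3 = 2.773875 - (130.423065)·(2.773875 - 1.470000)/(130.423065 - (-26.935851)) = 1.693190; f(u_3) = -19.883540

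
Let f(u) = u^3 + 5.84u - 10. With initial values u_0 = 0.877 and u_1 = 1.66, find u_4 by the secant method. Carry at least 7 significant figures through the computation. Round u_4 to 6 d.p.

1.319330

f(u_0) = -4.203794, f(u_1) = 4.268696
u_2 = 1.660000 - (4.268696)·(1.660000 - 0.877000)/(4.268696 - (-4.203794)) = 1.265501; f(u_2) = -0.582784
u_3 = 1.265501 - (-0.582784)·(1.265501 - 1.660000)/(-0.582784 - (4.268696)) = 1.312890; f(u_3) = -0.069718
u_4 = 1.312890 - (-0.069718)·(1.312890 - 1.265501)/(-0.069718 - (-0.582784)) = 1.319330; f(u_4) = 0.001351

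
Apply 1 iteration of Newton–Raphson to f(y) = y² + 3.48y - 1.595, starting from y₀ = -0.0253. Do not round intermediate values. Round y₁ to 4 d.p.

f'(y) = 2y + 3.48
y_0 = -0.025300: f = -1.682404, f' = 3.429400 → y_1 = -0.025300 - (-1.682404)/(3.429400) = 0.465283

0.4653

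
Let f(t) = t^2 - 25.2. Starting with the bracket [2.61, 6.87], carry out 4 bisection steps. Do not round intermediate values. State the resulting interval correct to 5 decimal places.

f(2.610000) = -18.387900, f(6.870000) = 21.996900 (opposite signs)
step 1: m = 4.740000, f(m) = -2.732400 < 0 → root in [4.740000, 6.870000]
step 2: m = 5.805000, f(m) = 8.498025 > 0 → root in [4.740000, 5.805000]
step 3: m = 5.272500, f(m) = 2.599256 > 0 → root in [4.740000, 5.272500]
step 4: m = 5.006250, f(m) = -0.137461 < 0 → root in [5.006250, 5.272500]

[5.00625, 5.27250]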